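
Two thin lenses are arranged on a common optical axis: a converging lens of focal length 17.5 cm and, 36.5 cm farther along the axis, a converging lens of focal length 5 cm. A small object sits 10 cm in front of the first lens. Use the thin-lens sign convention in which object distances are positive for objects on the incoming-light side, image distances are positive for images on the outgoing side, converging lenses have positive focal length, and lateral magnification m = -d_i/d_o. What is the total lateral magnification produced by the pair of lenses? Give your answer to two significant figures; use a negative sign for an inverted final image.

Lens 1: 1/d_i1 = 1/f_1 - 1/d_o1 = 1/17.5 - 1/10 = -0.04286 cm^-1, so d_i1 = -23.333 cm.
m_1 = -(-23.333)/10 = 2.3333.
With d_i1 < 0 the first image is virtual and lies on the object side; the object distance for lens 2 is d_o2 = 36.5 - (-23.333) = 59.833 cm.
Lens 2: 1/d_i2 = 1/f_2 - 1/d_o2 = 1/5 - 1/(59.833) = 0.18329 cm^-1, so d_i2 = 5.456 cm.
m_2 = -(5.456)/(59.833) = -0.0912.
Overall magnification: m = m_1 m_2 = -0.2128.

-0.21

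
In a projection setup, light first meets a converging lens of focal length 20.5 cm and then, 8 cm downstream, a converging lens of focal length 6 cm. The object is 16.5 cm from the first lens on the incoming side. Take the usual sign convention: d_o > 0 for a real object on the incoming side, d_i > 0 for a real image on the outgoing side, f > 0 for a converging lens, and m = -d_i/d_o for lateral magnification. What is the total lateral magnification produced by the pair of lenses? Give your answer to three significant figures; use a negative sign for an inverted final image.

Applying the thin-lens equation to the first lens, 1/20.5 = 1/16.5 + 1/d_i1, which gives d_i1 = -84.562 cm.
Its lateral magnification is m_1 = -d_i1/d_o1 = -(-84.562)/16.5 = 5.1250.
With d_i1 < 0 the first image is virtual and lies on the object side; the object distance for lens 2 is d_o2 = 8 - (-84.562) = 92.562 cm.
Applying the thin-lens equation again with f_2 = 6 cm and d_o2 = 92.562 cm gives d_i2 = 6.416 cm.
m_2 = -(6.416)/(92.562) = -0.0693.
Total m = m_1 x m_2 = (5.1250)(-0.0693) = -0.3552.

-0.355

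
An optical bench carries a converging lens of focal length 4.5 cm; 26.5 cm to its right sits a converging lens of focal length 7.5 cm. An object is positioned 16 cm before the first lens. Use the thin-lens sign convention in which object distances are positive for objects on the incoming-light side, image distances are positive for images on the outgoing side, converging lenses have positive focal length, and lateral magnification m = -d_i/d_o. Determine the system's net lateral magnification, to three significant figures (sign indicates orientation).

Lens 1: 1/d_i1 = 1/f_1 - 1/d_o1 = 1/4.5 - 1/16 = 0.15972 cm^-1, so d_i1 = 6.261 cm.
m_1 = -(6.261)/16 = -0.3913.
The intermediate image is 6.261 cm to the right of lens 1, so d_o2 = L - d_i1 = 26.5 - 6.261 = 20.239 cm.
Lens 2: 1/d_i2 = 1/f_2 - 1/d_o2 = 1/7.5 - 1/(20.239) = 0.08392 cm^-1, so d_i2 = 11.916 cm.
m_2 = -(11.916)/(20.239) = -0.5887.
Total m = m_1 x m_2 = (-0.3913)(-0.5887) = 0.2304.

0.230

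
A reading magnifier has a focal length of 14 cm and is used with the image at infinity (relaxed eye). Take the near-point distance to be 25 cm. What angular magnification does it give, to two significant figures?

1.8

M = D/f = 25/14 = 1.786.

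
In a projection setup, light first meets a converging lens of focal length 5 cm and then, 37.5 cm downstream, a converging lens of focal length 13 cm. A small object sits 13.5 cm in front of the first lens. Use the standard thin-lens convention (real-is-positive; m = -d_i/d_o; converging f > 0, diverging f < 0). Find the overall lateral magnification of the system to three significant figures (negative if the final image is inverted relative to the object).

0.462

Lens 1: 1/d_i1 = 1/f_1 - 1/d_o1 = 1/5 - 1/13.5 = 0.12593 cm^-1, so d_i1 = 7.941 cm.
m_1 = -(7.941)/13.5 = -0.5882.
The intermediate image is 7.941 cm to the right of lens 1, so d_o2 = L - d_i1 = 37.5 - 7.941 = 29.559 cm.
Lens 2: 1/d_i2 = 1/f_2 - 1/d_o2 = 1/13 - 1/(29.559) = 0.04309 cm^-1, so d_i2 = 23.206 cm.
m_2 = -(23.206)/(29.559) = -0.7851.
Overall magnification: m = m_1 m_2 = 0.4618.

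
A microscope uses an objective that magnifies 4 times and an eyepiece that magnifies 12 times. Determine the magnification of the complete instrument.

48

The overall magnification of a compound microscope is the product of the objective and eyepiece magnifications:
M = M_obj x M_eye = 4 x 12 = 48.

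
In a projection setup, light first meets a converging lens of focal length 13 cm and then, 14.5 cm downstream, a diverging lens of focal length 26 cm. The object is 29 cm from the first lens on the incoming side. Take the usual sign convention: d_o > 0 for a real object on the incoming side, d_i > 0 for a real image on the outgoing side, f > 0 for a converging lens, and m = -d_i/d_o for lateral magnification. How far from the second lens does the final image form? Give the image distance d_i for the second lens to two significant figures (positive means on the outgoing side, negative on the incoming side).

First lens: d_i1 = 1/(1/13 - 1/29) = 23.562 cm.
Since 23.562 cm > 14.5 cm, the first image lies past the second lens and serves as a virtual object: d_o2 = L - d_i1 = -9.062 cm.
Second lens: d_i2 = 1/(1/(-26) - 1/(-9.062)) = 13.911 cm.

14 cm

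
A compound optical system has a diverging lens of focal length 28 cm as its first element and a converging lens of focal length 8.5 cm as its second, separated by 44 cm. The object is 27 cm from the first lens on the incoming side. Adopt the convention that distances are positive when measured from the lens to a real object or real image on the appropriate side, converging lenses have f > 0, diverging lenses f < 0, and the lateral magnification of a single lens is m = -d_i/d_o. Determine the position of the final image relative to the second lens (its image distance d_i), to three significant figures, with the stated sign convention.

9.97 cm

First lens: d_i1 = 1/(1/(-28) - 1/27) = -13.745 cm.
The intermediate image is virtual, 13.745 cm to the left of lens 1, so d_o2 = L - d_i1 = 44 - (-13.745) = 57.745 cm.
Second lens: d_i2 = 1/(1/8.5 - 1/(57.745)) = 9.967 cm.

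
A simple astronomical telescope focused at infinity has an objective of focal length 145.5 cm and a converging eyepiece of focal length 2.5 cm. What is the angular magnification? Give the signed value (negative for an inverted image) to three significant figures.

-58.2

M = -f_obj/f_eye = -145.5/(2.5) = -58.200.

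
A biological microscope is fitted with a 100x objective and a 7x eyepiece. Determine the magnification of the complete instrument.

The overall magnification of a compound microscope is the product of the objective and eyepiece magnifications:
M = M_obj x M_eye = 100 x 7 = 700.

700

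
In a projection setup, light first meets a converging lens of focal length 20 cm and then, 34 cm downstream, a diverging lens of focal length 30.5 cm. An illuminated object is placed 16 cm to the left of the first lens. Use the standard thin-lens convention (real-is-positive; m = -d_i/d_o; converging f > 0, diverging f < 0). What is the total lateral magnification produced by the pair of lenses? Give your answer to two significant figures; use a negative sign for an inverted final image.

First lens: d_i1 = 1/(1/20 - 1/16) = -80.000 cm.
m_1 = -(-80.000)/16 = 5.0000.
The intermediate image is virtual, 80.000 cm to the left of lens 1, so d_o2 = L - d_i1 = 34 - (-80.000) = 114.000 cm.
Second lens: d_i2 = 1/(1/(-30.5) - 1/(114.000)) = -24.062 cm.
m_2 = -(-24.062)/(114.000) = 0.2111.
Overall magnification: m = m_1 m_2 = 1.0554.

1.1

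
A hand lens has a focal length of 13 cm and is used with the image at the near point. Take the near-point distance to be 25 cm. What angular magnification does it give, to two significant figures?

M = 1 + D/f = 1 + 25/13 = 2.923.

2.9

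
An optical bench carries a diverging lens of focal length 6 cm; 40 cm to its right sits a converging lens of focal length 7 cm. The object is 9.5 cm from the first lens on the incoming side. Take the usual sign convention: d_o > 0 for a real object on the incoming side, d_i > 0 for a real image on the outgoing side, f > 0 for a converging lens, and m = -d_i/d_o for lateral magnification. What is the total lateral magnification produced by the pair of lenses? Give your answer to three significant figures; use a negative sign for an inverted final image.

-0.0739

Applying the thin-lens equation to the first lens, 1/(-6) = 1/9.5 + 1/d_i1, which gives d_i1 = -3.677 cm.
Its lateral magnification is m_1 = -d_i1/d_o1 = -(-3.677)/9.5 = 0.3871.
With d_i1 < 0 the first image is virtual and lies on the object side; the object distance for lens 2 is d_o2 = 40 - (-3.677) = 43.677 cm.
Applying the thin-lens equation again with f_2 = 7 cm and d_o2 = 43.677 cm gives d_i2 = 8.336 cm.
m_2 = -(8.336)/(43.677) = -0.1909.
The system's lateral magnification is m_1 m_2 = (0.3871)(-0.1909) = -0.0739.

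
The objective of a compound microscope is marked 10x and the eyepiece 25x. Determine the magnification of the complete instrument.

The overall magnification of a compound microscope is the product of the objective and eyepiece magnifications:
M = M_obj x M_eye = 10 x 25 = 250.

250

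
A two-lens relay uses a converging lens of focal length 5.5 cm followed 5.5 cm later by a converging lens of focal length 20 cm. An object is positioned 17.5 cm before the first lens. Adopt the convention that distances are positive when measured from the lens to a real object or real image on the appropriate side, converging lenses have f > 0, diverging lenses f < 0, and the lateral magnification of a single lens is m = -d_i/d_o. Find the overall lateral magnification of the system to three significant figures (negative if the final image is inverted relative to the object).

Lens 1: 1/d_i1 = 1/f_1 - 1/d_o1 = 1/5.5 - 1/17.5 = 0.12468 cm^-1, so d_i1 = 8.021 cm.
m_1 = -(8.021)/17.5 = -0.4583.
Since 8.021 cm > 5.5 cm, the first image lies past the second lens and serves as a virtual object: d_o2 = L - d_i1 = -2.521 cm.
Lens 2: 1/d_i2 = 1/f_2 - 1/d_o2 = 1/20 - 1/(-2.521) = 0.44669 cm^-1, so d_i2 = 2.239 cm.
m_2 = -(2.239)/(-2.521) = 0.8881.
The system's lateral magnification is m_1 m_2 = (-0.4583)(0.8881) = -0.4070.

-0.407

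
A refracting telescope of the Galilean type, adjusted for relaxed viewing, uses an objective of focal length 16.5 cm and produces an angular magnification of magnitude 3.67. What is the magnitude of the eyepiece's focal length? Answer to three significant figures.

4.50 cm

|M| = f_obj/|f_eye|, so |f_eye| = f_obj/|M| = 16.5/3.67 = 4.496 cm.
(The eyepiece is diverging, so its signed focal length is -4.496 cm.)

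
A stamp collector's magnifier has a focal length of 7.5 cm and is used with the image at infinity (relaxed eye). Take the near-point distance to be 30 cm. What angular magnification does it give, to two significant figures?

M = D/f = 30/7.5 = 4.000.

4.0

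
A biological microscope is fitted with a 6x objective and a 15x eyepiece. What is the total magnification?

90

The overall magnification of a compound microscope is the product of the objective and eyepiece magnifications:
M = M_obj x M_eye = 6 x 15 = 90.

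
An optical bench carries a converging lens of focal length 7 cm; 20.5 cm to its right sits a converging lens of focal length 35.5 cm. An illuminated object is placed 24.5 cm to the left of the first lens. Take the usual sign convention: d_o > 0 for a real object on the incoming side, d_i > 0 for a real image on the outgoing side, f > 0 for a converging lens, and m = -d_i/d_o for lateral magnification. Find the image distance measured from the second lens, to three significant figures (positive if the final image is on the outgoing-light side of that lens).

First lens: d_i1 = 1/(1/7 - 1/24.5) = 9.800 cm.
Object distance for lens 2: d_o2 = 20.5 - 9.800 = 10.700 cm.
Second lens: d_i2 = 1/(1/35.5 - 1/(10.700)) = -15.317 cm.

-15.3 cm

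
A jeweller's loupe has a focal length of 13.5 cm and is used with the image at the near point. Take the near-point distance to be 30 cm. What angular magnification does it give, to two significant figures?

3.2

M = 1 + D/f = 1 + 30/13.5 = 3.222.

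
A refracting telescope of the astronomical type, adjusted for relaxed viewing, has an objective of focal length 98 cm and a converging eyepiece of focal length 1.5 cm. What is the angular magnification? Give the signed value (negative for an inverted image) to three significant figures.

M = -f_obj/f_eye = -98/(1.5) = -65.333.

-65.3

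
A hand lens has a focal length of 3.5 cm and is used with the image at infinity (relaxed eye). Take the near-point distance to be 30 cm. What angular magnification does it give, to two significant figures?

8.6

M = D/f = 30/3.5 = 8.571.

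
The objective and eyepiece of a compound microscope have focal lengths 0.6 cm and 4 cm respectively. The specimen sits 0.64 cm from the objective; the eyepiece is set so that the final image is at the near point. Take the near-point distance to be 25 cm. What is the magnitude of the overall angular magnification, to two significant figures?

Objective: 1/d_i = 1/f_obj - 1/d_o = 1/0.6 - 1/0.64 = 0.10417 cm^-1, so d_i = 9.600 cm.
m_obj = -d_i/d_o = -9.600/0.64 = -15.000.
Eyepiece angular magnification (image at near point): M_eye = 1 + D/f_e = 1 + 25/4 = 7.250.
Overall M = m_obj x M_eye = (-15.000)(7.250) = -108.75.
|M| = 108.75.

110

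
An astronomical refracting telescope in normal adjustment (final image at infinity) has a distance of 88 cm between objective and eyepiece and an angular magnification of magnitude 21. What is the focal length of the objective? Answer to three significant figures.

In normal adjustment the tube length equals f_obj + f_eye and |M| = f_obj/f_eye.
So f_obj = 21 f_eye and 21 f_eye + f_eye = 88 cm, giving f_eye = 88/22 = 4.000 cm and f_obj = 84.000 cm.

84.0 cm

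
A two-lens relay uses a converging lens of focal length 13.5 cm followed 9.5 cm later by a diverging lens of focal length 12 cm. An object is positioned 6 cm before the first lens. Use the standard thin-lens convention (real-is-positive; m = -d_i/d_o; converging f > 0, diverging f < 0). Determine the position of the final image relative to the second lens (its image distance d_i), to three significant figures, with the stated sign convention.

-7.54 cm

Applying the thin-lens equation to the first lens, 1/13.5 = 1/6 + 1/d_i1, which gives d_i1 = -10.800 cm.
With d_i1 < 0 the first image is virtual and lies on the object side; the object distance for lens 2 is d_o2 = 9.5 - (-10.800) = 20.300 cm.
Applying the thin-lens equation again with f_2 = -12 cm and d_o2 = 20.300 cm gives d_i2 = -7.542 cm.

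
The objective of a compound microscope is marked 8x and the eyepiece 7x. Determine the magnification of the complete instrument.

The overall magnification of a compound microscope is the product of the objective and eyepiece magnifications:
M = M_obj x M_eye = 8 x 7 = 56.

56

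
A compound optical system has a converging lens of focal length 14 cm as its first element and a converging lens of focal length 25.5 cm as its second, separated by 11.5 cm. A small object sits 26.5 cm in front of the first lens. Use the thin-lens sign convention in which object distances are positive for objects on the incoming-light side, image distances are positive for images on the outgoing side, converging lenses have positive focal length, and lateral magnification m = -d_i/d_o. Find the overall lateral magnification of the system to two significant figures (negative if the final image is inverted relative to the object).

First lens: d_i1 = 1/(1/14 - 1/26.5) = 29.680 cm.
m_1 = -(29.680)/26.5 = -1.1200.
This image would form 29.680 cm past lens 1, i.e. 18.180 cm beyond lens 2, so it is a virtual object for lens 2: d_o2 = 11.5 - 29.680 = -18.180 cm.
Second lens: d_i2 = 1/(1/25.5 - 1/(-18.180)) = 10.613 cm.
m_2 = -(10.613)/(-18.180) = 0.5838.
Overall magnification: m = m_1 m_2 = -0.6538.

-0.65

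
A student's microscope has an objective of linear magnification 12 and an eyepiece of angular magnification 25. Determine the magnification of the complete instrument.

300

The overall magnification of a compound microscope is the product of the objective and eyepiece magnifications:
M = M_obj x M_eye = 12 x 25 = 300.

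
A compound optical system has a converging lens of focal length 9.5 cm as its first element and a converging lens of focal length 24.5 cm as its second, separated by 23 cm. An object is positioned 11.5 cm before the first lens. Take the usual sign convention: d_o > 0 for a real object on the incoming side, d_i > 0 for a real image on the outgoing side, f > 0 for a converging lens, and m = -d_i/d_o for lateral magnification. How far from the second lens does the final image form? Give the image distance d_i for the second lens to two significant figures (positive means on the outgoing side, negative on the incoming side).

Lens 1: 1/d_i1 = 1/f_1 - 1/d_o1 = 1/9.5 - 1/11.5 = 0.01831 cm^-1, so d_i1 = 54.625 cm.
Since 54.625 cm > 23 cm, the first image lies past the second lens and serves as a virtual object: d_o2 = L - d_i1 = -31.625 cm.
Lens 2: 1/d_i2 = 1/f_2 - 1/d_o2 = 1/24.5 - 1/(-31.625) = 0.07244 cm^-1, so d_i2 = 13.805 cm.

14 cm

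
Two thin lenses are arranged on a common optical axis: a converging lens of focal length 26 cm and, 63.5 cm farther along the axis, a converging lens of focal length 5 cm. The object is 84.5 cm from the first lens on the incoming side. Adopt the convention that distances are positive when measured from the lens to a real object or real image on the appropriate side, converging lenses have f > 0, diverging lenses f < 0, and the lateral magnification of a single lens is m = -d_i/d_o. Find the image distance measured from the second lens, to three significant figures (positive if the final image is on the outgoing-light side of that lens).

Applying the thin-lens equation to the first lens, 1/26 = 1/84.5 + 1/d_i1, which gives d_i1 = 37.556 cm.
Object distance for lens 2: d_o2 = 63.5 - 37.556 = 25.944 cm.
Applying the thin-lens equation again with f_2 = 5 cm and d_o2 = 25.944 cm gives d_i2 = 6.194 cm.

6.19 cm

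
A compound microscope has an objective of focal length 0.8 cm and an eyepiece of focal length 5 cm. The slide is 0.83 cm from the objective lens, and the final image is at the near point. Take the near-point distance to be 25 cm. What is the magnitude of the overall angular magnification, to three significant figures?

Objective: 1/d_i = 1/f_obj - 1/d_o = 1/0.8 - 1/0.83 = 0.04518 cm^-1, so d_i = 22.133 cm.
m_obj = -d_i/d_o = -22.133/0.83 = -26.667.
Eyepiece angular magnification (image at near point): M_eye = 1 + D/f_e = 1 + 25/5 = 6.000.
Overall M = m_obj x M_eye = (-26.667)(6.000) = -160.00.
|M| = 160.00.

160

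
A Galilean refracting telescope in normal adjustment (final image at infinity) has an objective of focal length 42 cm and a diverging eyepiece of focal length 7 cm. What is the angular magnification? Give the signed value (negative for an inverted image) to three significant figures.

6.00

M = -f_obj/f_eye = -42/(-7) = 6.000.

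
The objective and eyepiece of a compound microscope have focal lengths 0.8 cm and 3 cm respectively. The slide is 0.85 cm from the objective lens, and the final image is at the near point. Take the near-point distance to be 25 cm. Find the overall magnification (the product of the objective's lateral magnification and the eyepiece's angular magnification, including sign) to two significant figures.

-150

Objective: 1/d_i = 1/f_obj - 1/d_o = 1/0.8 - 1/0.85 = 0.07353 cm^-1, so d_i = 13.600 cm.
m_obj = -d_i/d_o = -13.600/0.85 = -16.000.
Eyepiece angular magnification (image at near point): M_eye = 1 + D/f_e = 1 + 25/3 = 9.333.
Overall M = m_obj x M_eye = (-16.000)(9.333) = -149.33.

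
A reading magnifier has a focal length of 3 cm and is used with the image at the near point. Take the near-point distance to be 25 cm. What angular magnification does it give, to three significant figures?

M = 1 + D/f = 1 + 25/3 = 9.333.

9.33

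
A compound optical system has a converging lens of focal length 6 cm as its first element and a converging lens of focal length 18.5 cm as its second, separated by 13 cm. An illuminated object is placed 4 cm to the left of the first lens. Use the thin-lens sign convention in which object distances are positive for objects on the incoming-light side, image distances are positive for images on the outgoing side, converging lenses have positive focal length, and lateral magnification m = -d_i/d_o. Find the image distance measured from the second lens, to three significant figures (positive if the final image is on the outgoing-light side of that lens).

Lens 1: 1/d_i1 = 1/f_1 - 1/d_o1 = 1/6 - 1/4 = -0.08333 cm^-1, so d_i1 = -12.000 cm.
With d_i1 < 0 the first image is virtual and lies on the object side; the object distance for lens 2 is d_o2 = 13 - (-12.000) = 25.000 cm.
Lens 2: 1/d_i2 = 1/f_2 - 1/d_o2 = 1/18.5 - 1/(25.000) = 0.01405 cm^-1, so d_i2 = 71.154 cm.

71.2 cm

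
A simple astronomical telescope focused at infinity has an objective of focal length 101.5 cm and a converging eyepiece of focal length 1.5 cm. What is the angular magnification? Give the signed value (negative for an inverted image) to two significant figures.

-68

M = -f_obj/f_eye = -101.5/(1.5) = -67.667.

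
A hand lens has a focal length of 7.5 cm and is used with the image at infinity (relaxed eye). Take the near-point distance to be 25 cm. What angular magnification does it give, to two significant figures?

3.3

M = D/f = 25/7.5 = 3.333.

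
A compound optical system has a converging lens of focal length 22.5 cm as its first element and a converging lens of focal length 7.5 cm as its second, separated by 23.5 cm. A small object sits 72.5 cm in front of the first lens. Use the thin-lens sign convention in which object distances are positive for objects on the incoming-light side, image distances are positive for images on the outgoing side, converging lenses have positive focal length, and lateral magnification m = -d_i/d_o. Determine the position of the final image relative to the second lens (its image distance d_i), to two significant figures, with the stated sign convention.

4.1 cm

Lens 1: 1/d_i1 = 1/f_1 - 1/d_o1 = 1/22.5 - 1/72.5 = 0.03065 cm^-1, so d_i1 = 32.625 cm.
Since 32.625 cm > 23.5 cm, the first image lies past the second lens and serves as a virtual object: d_o2 = L - d_i1 = -9.125 cm.
Lens 2: 1/d_i2 = 1/f_2 - 1/d_o2 = 1/7.5 - 1/(-9.125) = 0.24292 cm^-1, so d_i2 = 4.117 cm.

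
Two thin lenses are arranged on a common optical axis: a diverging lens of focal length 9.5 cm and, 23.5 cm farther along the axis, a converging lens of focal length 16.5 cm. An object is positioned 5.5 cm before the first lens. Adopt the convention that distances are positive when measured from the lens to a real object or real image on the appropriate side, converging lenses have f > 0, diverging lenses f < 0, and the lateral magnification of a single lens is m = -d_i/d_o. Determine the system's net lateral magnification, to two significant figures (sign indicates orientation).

-1.0

First lens: d_i1 = 1/(1/(-9.5) - 1/5.5) = -3.483 cm.
m_1 = -(-3.483)/5.5 = 0.6333.
The intermediate image is virtual, 3.483 cm to the left of lens 1, so d_o2 = L - d_i1 = 23.5 - (-3.483) = 26.983 cm.
Second lens: d_i2 = 1/(1/16.5 - 1/(26.983)) = 42.470 cm.
m_2 = -(42.470)/(26.983) = -1.5739.
Overall magnification: m = m_1 m_2 = -0.9968.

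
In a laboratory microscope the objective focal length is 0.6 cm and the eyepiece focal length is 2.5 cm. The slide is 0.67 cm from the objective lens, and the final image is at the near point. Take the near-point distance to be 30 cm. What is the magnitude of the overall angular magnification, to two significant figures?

Objective: 1/d_i = 1/f_obj - 1/d_o = 1/0.6 - 1/0.67 = 0.17413 cm^-1, so d_i = 5.743 cm.
m_obj = -d_i/d_o = -5.743/0.67 = -8.571.
Eyepiece angular magnification (image at near point): M_eye = 1 + D/f_e = 1 + 30/2.5 = 13.000.
Overall M = m_obj x M_eye = (-8.571)(13.000) = -111.43.
|M| = 111.43.

110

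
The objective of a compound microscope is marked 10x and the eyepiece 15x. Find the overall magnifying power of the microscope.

150

The overall magnification of a compound microscope is the product of the objective and eyepiece magnifications:
M = M_obj x M_eye = 10 x 15 = 150.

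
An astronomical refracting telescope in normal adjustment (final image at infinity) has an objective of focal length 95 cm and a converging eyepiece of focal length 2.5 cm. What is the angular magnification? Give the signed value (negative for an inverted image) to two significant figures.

M = -f_obj/f_eye = -95/(2.5) = -38.000.

-38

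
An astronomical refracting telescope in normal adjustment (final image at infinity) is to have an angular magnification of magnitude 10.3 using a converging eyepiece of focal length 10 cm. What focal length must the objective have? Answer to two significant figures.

|M| = f_obj/|f_eye|, so f_obj = |M| x |f_eye| = 10.3 x 10 = 103.000 cm.

100 cm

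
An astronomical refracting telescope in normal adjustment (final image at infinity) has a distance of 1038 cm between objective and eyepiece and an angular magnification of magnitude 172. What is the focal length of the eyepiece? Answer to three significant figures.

6.00 cm

In normal adjustment the tube length equals f_obj + f_eye and |M| = f_obj/f_eye.
So f_obj = 172 f_eye and 172 f_eye + f_eye = 1038 cm, giving f_eye = 1038/173 = 6.000 cm and f_obj = 1032.000 cm.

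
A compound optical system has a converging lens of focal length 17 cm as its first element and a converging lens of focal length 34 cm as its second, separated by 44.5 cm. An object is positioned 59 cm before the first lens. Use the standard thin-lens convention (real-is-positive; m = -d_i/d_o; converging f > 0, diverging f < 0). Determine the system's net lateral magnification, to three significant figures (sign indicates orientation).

First lens: d_i1 = 1/(1/17 - 1/59) = 23.881 cm.
m_1 = -(23.881)/59 = -0.4048.
Object distance for lens 2: d_o2 = 44.5 - 23.881 = 20.619 cm.
Second lens: d_i2 = 1/(1/34 - 1/(20.619)) = -52.391 cm.
m_2 = -(-52.391)/(20.619) = 2.5409.
Overall magnification: m = m_1 m_2 = -1.0285.

-1.03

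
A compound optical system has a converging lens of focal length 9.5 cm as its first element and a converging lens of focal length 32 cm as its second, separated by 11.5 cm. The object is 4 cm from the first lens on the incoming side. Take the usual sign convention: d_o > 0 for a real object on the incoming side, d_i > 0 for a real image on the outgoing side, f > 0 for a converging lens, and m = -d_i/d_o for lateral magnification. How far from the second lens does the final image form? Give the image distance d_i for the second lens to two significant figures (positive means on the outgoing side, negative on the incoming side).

Applying the thin-lens equation to the first lens, 1/9.5 = 1/4 + 1/d_i1, which gives d_i1 = -6.909 cm.
With d_i1 < 0 the first image is virtual and lies on the object side; the object distance for lens 2 is d_o2 = 11.5 - (-6.909) = 18.409 cm.
Applying the thin-lens equation again with f_2 = 32 cm and d_o2 = 18.409 cm gives d_i2 = -43.344 cm.

-43 cm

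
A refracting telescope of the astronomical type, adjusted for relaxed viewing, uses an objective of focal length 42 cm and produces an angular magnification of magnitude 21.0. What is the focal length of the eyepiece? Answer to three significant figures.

|M| = f_obj/f_eye, so f_eye = f_obj/|M| = 42/21.0 = 2.000 cm.

2.00 cm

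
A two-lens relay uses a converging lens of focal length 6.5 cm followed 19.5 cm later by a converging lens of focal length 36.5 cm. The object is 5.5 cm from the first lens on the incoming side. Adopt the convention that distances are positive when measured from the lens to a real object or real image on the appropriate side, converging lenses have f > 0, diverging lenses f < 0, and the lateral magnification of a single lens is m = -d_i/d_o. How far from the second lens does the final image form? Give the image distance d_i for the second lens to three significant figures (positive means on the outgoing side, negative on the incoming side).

Applying the thin-lens equation to the first lens, 1/6.5 = 1/5.5 + 1/d_i1, which gives d_i1 = -35.750 cm.
With d_i1 < 0 the first image is virtual and lies on the object side; the object distance for lens 2 is d_o2 = 19.5 - (-35.750) = 55.250 cm.
Applying the thin-lens equation again with f_2 = 36.5 cm and d_o2 = 55.250 cm gives d_i2 = 107.553 cm.

108 cm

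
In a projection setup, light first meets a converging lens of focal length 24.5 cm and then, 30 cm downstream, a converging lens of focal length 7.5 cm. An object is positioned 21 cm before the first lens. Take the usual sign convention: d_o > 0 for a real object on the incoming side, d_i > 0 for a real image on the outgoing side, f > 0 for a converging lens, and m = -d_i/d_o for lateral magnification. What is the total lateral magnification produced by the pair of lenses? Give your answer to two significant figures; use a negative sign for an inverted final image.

Applying the thin-lens equation to the first lens, 1/24.5 = 1/21 + 1/d_i1, which gives d_i1 = -147.000 cm.
Its lateral magnification is m_1 = -d_i1/d_o1 = -(-147.000)/21 = 7.0000.
The intermediate image is virtual, 147.000 cm to the left of lens 1, so d_o2 = L - d_i1 = 30 - (-147.000) = 177.000 cm.
Applying the thin-lens equation again with f_2 = 7.5 cm and d_o2 = 177.000 cm gives d_i2 = 7.832 cm.
m_2 = -(7.832)/(177.000) = -0.0442.
Total m = m_1 x m_2 = (7.0000)(-0.0442) = -0.3097.

-0.31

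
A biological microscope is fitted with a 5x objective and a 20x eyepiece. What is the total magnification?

100

The overall magnification of a compound microscope is the product of the objective and eyepiece magnifications:
M = M_obj x M_eye = 5 x 20 = 100.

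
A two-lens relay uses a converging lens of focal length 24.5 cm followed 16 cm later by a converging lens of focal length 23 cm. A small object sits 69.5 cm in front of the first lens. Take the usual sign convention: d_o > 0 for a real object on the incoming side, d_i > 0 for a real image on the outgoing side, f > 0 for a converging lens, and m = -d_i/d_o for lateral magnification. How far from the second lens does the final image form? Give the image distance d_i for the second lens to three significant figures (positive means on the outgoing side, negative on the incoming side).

First lens: d_i1 = 1/(1/24.5 - 1/69.5) = 37.839 cm.
Since 37.839 cm > 16 cm, the first image lies past the second lens and serves as a virtual object: d_o2 = L - d_i1 = -21.839 cm.
Second lens: d_i2 = 1/(1/23 - 1/(-21.839)) = 11.202 cm.

11.2 cm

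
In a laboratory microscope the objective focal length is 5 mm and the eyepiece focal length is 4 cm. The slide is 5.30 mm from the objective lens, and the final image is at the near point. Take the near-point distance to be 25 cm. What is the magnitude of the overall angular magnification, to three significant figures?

Convert to cm: f_obj = 5 mm = 0.5 cm; d_o = 5.30 mm = 0.53 cm.
Objective: 1/d_i = 1/f_obj - 1/d_o = 1/0.5 - 1/0.53 = 0.11321 cm^-1, so d_i = 8.833 cm.
m_obj = -d_i/d_o = -8.833/0.53 = -16.667.
Eyepiece angular magnification (image at near point): M_eye = 1 + D/f_e = 1 + 25/4 = 7.250.
Overall M = m_obj x M_eye = (-16.667)(7.250) = -120.83.
|M| = 120.83.

121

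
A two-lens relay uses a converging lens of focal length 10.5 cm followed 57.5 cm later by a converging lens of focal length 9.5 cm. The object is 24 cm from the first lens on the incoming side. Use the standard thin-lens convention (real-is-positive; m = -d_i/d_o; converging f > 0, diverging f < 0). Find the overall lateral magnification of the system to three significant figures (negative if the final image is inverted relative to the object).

First lens: d_i1 = 1/(1/10.5 - 1/24) = 18.667 cm.
m_1 = -(18.667)/24 = -0.7778.
That image sits 38.833 cm in front of the second lens, so d_o2 = 38.833 cm.
Second lens: d_i2 = 1/(1/9.5 - 1/(38.833)) = 12.577 cm.
m_2 = -(12.577)/(38.833) = -0.3239.
Overall magnification: m = m_1 m_2 = 0.2519.

0.252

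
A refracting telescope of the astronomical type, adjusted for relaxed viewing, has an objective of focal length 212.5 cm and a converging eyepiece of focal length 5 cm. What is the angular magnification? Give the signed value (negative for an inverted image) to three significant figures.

-42.5

M = -f_obj/f_eye = -212.5/(5) = -42.500.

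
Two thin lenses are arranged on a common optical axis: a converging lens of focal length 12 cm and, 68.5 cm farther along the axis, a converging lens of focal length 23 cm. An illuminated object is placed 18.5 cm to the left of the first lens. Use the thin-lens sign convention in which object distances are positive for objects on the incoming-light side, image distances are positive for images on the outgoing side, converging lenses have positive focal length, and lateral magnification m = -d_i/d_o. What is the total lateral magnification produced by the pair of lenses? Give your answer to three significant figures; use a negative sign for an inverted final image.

3.74

Applying the thin-lens equation to the first lens, 1/12 = 1/18.5 + 1/d_i1, which gives d_i1 = 34.154 cm.
Its lateral magnification is m_1 = -d_i1/d_o1 = -(34.154)/18.5 = -1.8462.
That image sits 34.346 cm in front of the second lens, so d_o2 = 34.346 cm.
Applying the thin-lens equation again with f_2 = 23 cm and d_o2 = 34.346 cm gives d_i2 = 69.624 cm.
m_2 = -(69.624)/(34.346) = -2.0271.
The system's lateral magnification is m_1 m_2 = (-1.8462)(-2.0271) = 3.7424.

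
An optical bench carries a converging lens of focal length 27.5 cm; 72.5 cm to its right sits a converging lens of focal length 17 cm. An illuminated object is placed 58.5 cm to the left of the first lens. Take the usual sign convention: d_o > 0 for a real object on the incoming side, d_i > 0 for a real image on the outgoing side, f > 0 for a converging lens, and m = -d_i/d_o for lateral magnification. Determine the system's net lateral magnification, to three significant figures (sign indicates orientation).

Applying the thin-lens equation to the first lens, 1/27.5 = 1/58.5 + 1/d_i1, which gives d_i1 = 51.895 cm.
Its lateral magnification is m_1 = -d_i1/d_o1 = -(51.895)/58.5 = -0.8871.
The intermediate image is 51.895 cm to the right of lens 1, so d_o2 = L - d_i1 = 72.5 - 51.895 = 20.605 cm.
Applying the thin-lens equation again with f_2 = 17 cm and d_o2 = 20.605 cm gives d_i2 = 97.170 cm.
m_2 = -(97.170)/(20.605) = -4.7159.
Overall magnification: m = m_1 m_2 = 4.1834.

4.18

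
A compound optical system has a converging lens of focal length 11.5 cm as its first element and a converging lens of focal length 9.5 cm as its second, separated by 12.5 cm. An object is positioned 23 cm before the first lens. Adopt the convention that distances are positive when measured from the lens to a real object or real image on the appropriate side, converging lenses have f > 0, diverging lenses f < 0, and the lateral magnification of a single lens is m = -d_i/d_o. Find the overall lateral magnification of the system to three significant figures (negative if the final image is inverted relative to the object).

First lens: d_i1 = 1/(1/11.5 - 1/23) = 23.000 cm.
m_1 = -(23.000)/23 = -1.0000.
Since 23.000 cm > 12.5 cm, the first image lies past the second lens and serves as a virtual object: d_o2 = L - d_i1 = -10.500 cm.
Second lens: d_i2 = 1/(1/9.5 - 1/(-10.500)) = 4.988 cm.
m_2 = -(4.988)/(-10.500) = 0.4750.
Total m = m_1 x m_2 = (-1.0000)(0.4750) = -0.4750.

-0.475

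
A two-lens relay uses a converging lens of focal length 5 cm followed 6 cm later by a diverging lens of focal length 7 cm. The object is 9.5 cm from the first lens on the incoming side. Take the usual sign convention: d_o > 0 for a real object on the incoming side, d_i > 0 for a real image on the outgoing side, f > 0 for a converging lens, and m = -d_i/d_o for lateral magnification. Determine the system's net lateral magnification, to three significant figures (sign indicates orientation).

First lens: d_i1 = 1/(1/5 - 1/9.5) = 10.556 cm.
m_1 = -(10.556)/9.5 = -1.1111.
Since 10.556 cm > 6 cm, the first image lies past the second lens and serves as a virtual object: d_o2 = L - d_i1 = -4.556 cm.
Second lens: d_i2 = 1/(1/(-7) - 1/(-4.556)) = 13.045 cm.
m_2 = -(13.045)/(-4.556) = 2.8636.
The system's lateral magnification is m_1 m_2 = (-1.1111)(2.8636) = -3.1818.

-3.18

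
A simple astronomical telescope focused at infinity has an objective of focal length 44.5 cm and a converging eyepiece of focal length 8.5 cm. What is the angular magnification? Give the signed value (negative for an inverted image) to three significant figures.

M = -f_obj/f_eye = -44.5/(8.5) = -5.235.

-5.24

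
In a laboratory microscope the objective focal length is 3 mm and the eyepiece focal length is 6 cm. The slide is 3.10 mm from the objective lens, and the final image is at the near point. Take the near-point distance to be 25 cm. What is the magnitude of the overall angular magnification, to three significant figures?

155

Convert to cm: f_obj = 3 mm = 0.3 cm; d_o = 3.10 mm = 0.31 cm.
Objective: 1/d_i = 1/f_obj - 1/d_o = 1/0.3 - 1/0.31 = 0.10753 cm^-1, so d_i = 9.300 cm.
m_obj = -d_i/d_o = -9.300/0.31 = -30.000.
Eyepiece angular magnification (image at near point): M_eye = 1 + D/f_e = 1 + 25/6 = 5.167.
Overall M = m_obj x M_eye = (-30.000)(5.167) = -155.00.
|M| = 155.00.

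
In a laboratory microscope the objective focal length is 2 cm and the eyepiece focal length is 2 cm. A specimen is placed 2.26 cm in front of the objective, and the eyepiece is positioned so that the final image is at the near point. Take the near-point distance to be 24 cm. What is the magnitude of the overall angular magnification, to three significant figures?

Objective: 1/d_i = 1/f_obj - 1/d_o = 1/2 - 1/2.26 = 0.05752 cm^-1, so d_i = 17.385 cm.
m_obj = -d_i/d_o = -17.385/2.26 = -7.692.
Eyepiece angular magnification (image at near point): M_eye = 1 + D/f_e = 1 + 24/2 = 13.000.
Overall M = m_obj x M_eye = (-7.692)(13.000) = -100.00.
|M| = 100.00.

100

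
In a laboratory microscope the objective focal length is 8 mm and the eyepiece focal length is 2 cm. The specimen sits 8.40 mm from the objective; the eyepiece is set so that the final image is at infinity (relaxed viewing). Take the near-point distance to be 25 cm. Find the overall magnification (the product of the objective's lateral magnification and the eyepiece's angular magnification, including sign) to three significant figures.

-250

Convert to cm: f_obj = 8 mm = 0.8 cm; d_o = 8.40 mm = 0.84 cm.
Objective: 1/d_i = 1/f_obj - 1/d_o = 1/0.8 - 1/0.84 = 0.05952 cm^-1, so d_i = 16.800 cm.
m_obj = -d_i/d_o = -16.800/0.84 = -20.000.
Eyepiece angular magnification (image at infinity): M_eye = D/f_e = 25/2 = 12.500.
Overall M = m_obj x M_eye = (-20.000)(12.500) = -250.00.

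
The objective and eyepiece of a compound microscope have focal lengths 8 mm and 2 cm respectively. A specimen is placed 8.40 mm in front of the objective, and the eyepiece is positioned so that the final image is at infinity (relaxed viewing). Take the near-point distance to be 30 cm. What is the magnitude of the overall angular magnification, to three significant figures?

300

Convert to cm: f_obj = 8 mm = 0.8 cm; d_o = 8.40 mm = 0.84 cm.
Objective: 1/d_i = 1/f_obj - 1/d_o = 1/0.8 - 1/0.84 = 0.05952 cm^-1, so d_i = 16.800 cm.
m_obj = -d_i/d_o = -16.800/0.84 = -20.000.
Eyepiece angular magnification (image at infinity): M_eye = D/f_e = 30/2 = 15.000.
Overall M = m_obj x M_eye = (-20.000)(15.000) = -300.00.
|M| = 300.00.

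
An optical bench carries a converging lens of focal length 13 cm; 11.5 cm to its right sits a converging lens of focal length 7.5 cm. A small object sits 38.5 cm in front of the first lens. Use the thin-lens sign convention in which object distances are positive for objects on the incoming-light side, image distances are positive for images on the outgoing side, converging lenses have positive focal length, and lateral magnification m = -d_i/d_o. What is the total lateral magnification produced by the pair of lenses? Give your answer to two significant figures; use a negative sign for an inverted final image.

First lens: d_i1 = 1/(1/13 - 1/38.5) = 19.627 cm.
m_1 = -(19.627)/38.5 = -0.5098.
This image would form 19.627 cm past lens 1, i.e. 8.127 cm beyond lens 2, so it is a virtual object for lens 2: d_o2 = 11.5 - 19.627 = -8.127 cm.
Second lens: d_i2 = 1/(1/7.5 - 1/(-8.127)) = 3.901 cm.
m_2 = -(3.901)/(-8.127) = 0.4799.
Total m = m_1 x m_2 = (-0.5098)(0.4799) = -0.2447.

-0.24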